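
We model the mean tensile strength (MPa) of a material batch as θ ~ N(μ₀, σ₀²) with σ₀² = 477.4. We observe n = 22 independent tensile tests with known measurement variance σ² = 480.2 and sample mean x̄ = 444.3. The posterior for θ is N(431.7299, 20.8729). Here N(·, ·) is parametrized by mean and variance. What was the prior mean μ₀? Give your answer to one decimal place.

With known observation variance, the Normal–Normal posterior has precision τ_n = τ₀ + n/σ² and mean μ_n = (τ₀μ₀ + (n/σ²)x̄)/τ_n.
Here τ₀ = 1/477.4 = 0.002095 and τ_data = 22/480.2 = 0.045814, so τ_n = 0.047909.
Rearranging for μ₀: μ₀ = (μ_n·τ_n − τ_data·x̄)/τ₀ = (431.7299·0.047909 − 0.045814·444.3) / 0.002095 = 0.328588/0.002095 ≈ 156.8.

μ₀ = 156.8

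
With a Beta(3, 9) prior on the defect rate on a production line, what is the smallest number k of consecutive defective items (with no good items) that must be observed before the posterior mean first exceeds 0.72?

After k defective items and 0 good items the posterior is Beta(3+k, 9), with mean (3+k)/(3+9+k).
Set (3+k)/(12+k) > 0.72 and solve: k > (0.72·12 − 3)/(1 − 0.72) = 20.143.
The smallest integer exceeding 20.143 is 21.

k = 21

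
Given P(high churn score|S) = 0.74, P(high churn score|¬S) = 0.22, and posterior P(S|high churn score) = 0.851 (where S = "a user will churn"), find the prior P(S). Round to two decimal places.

In odds form, posterior odds = prior odds × likelihood ratio, so prior odds = posterior odds ÷ LR.
Posterior odds = 0.851/(1−0.851) = 5.7114. LR = 0.74/0.22 = 3.3636.
Prior odds = 5.7114/3.3636 = 1.6980, so P(S) = 1.6980/(1+1.6980) ≈ 0.63.

P(S) = 0.63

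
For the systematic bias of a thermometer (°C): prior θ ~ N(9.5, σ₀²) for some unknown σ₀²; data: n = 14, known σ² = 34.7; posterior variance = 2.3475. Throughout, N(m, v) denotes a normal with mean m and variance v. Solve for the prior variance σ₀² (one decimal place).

Posterior precision equals prior precision plus data precision: 1/σ_n² = 1/σ₀² + n/σ².
So 1/σ₀² = 1/2.3475 − 14/34.7 = 0.425985 − 0.403458 = 0.022527.
Hence σ₀² = 1/0.022527 ≈ 44.4.

σ₀² = 44.4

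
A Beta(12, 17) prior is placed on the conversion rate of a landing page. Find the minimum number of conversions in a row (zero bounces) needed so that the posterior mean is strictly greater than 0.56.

After k conversions and 0 bounces the posterior is Beta(12+k, 17), with mean (12+k)/(12+17+k).
Set (12+k)/(29+k) > 0.56 and solve: k > (0.56·29 − 12)/(1 − 0.56) = 9.636.
The smallest integer exceeding 9.636 is 10.

k = 10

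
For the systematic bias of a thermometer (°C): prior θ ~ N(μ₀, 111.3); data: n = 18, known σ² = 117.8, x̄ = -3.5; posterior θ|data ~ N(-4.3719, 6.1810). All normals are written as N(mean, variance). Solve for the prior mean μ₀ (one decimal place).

μ₀ = -19.2

With known observation variance, the Normal–Normal posterior has precision τ_n = τ₀ + n/σ² and mean μ_n = (τ₀μ₀ + (n/σ²)x̄)/τ_n.
Here τ₀ = 1/111.3 = 0.008985 and τ_data = 18/117.8 = 0.152801, so τ_n = 0.161786.
Rearranging for μ₀: μ₀ = (μ_n·τ_n − τ_data·x̄)/τ₀ = (-4.3719·0.161786 − 0.152801·-3.5) / 0.008985 = -0.172509/0.008985 ≈ -19.2.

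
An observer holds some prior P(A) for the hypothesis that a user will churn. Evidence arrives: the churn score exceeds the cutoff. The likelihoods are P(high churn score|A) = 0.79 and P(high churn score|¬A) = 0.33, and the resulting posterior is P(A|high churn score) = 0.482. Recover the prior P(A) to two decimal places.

P(A) = 0.28

Bayes' rule in odds form gives O(A|E) = O(A)·[P(E|A)/P(E|¬A)], hence O(A) = O(A|E)/LR.
Posterior odds = 0.482/(1−0.482) = 0.9305. LR = 0.79/0.33 = 2.3939.
Prior odds = 0.9305/2.3939 = 0.3887, so P(A) = 0.3887/(1+0.3887) ≈ 0.28.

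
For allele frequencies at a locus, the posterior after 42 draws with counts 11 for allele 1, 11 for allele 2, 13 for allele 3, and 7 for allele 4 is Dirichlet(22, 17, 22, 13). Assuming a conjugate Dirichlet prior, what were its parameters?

Dirichlet(11, 6, 9, 6)

For a Dirichlet(α) prior with multinomial counts c, the posterior is Dirichlet(α + c) componentwise.
Subtract each count from the matching posterior parameter: 22−11=11, 17−11=6, 22−13=9, 13−7=6.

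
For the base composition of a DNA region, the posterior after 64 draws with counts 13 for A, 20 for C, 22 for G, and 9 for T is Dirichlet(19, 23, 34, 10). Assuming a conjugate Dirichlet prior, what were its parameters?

For a Dirichlet(α) prior with multinomial counts c, the posterior is Dirichlet(α + c) componentwise.
Subtract each count from the matching posterior parameter: 19−13=6, 23−20=3, 34−22=12, 10−9=1.

Dirichlet(6, 3, 12, 1)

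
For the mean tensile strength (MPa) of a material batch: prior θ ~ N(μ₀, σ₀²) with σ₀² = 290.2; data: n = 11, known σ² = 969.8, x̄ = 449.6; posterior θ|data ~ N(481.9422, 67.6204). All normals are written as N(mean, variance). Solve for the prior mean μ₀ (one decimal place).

With known observation variance, the Normal–Normal posterior has precision τ_n = τ₀ + n/σ² and mean μ_n = (τ₀μ₀ + (n/σ²)x̄)/τ_n.
Here τ₀ = 1/290.2 = 0.003446 and τ_data = 11/969.8 = 0.011343, so τ_n = 0.014789.
Rearranging for μ₀: μ₀ = (μ_n·τ_n − τ_data·x̄)/τ₀ = (481.9422·0.014789 − 0.011343·449.6) / 0.003446 = 2.027630/0.003446 ≈ 588.4.

μ₀ = 588.4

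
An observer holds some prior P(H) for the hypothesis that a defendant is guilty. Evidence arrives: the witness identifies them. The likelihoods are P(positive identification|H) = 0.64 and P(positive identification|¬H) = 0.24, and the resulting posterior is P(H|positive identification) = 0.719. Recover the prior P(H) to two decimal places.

P(H) = 0.49

Bayes' rule in odds form gives O(H|E) = O(H)·[P(E|H)/P(E|¬H)], hence O(H) = O(H|E)/LR.
Posterior odds = 0.719/(1−0.719) = 2.5587. LR = 0.64/0.24 = 2.6667.
Prior odds = 2.5587/2.6667 = 0.9595, so P(H) = 0.9595/(1+0.9595) ≈ 0.49.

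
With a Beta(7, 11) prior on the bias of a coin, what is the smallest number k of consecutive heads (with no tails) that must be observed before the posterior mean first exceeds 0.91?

k = 105

After k heads and 0 tails the posterior is Beta(7+k, 11), with mean (7+k)/(7+11+k).
Set (7+k)/(18+k) > 0.91 and solve: k > (0.91·18 − 7)/(1 − 0.91) = 104.222.
The smallest integer exceeding 104.222 is 105, and checking k=105: (112)/(123) = 0.9106 > 0.91.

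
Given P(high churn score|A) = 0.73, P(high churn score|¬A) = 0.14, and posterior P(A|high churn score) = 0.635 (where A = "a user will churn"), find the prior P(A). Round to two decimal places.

Bayes' rule in odds form gives O(A|E) = O(A)·[P(E|A)/P(E|¬A)], hence O(A) = O(A|E)/LR.
Posterior odds = 0.635/(1−0.635) = 1.7397. LR = 0.73/0.14 = 5.2143.
Prior odds = 1.7397/5.2143 = 0.3336, so P(A) = 0.3336/(1+0.3336) ≈ 0.25.

P(A) = 0.25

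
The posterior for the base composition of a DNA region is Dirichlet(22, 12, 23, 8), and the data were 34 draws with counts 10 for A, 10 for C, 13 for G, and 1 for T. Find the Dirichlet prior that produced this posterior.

Dirichlet(12, 2, 10, 7)

For a Dirichlet(α) prior with multinomial counts c, the posterior is Dirichlet(α + c) componentwise.
Subtract each count from the matching posterior parameter: 22−10=12, 12−10=2, 23−13=10, 8−1=7.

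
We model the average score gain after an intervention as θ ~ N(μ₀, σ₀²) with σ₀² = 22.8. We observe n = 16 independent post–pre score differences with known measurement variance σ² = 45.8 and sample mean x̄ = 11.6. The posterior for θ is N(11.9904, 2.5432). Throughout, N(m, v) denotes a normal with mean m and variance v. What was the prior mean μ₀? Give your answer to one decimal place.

μ₀ = 15.1

The posterior mean is a precision-weighted average: μ_n = (τ₀μ₀ + τ_data·x̄)/(τ₀+τ_data), with τ₀=1/σ₀² and τ_data=n/σ².
Here τ₀ = 1/22.8 = 0.043860 and τ_data = 16/45.8 = 0.349345, so τ_n = 0.393205.
Rearranging for μ₀: μ₀ = (μ_n·τ_n − τ_data·x̄)/τ₀ = (11.9904·0.393205 − 0.349345·11.6) / 0.043860 = 0.662283/0.043860 ≈ 15.1.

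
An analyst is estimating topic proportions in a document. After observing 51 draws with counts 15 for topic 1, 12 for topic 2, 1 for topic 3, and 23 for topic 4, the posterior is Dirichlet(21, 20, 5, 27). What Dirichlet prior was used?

For a Dirichlet(α) prior with multinomial counts c, the posterior is Dirichlet(α + c) componentwise.
Subtract each count from the matching posterior parameter: 21−15=6, 20−12=8, 5−1=4, 27−23=4.

Dirichlet(6, 8, 4, 4)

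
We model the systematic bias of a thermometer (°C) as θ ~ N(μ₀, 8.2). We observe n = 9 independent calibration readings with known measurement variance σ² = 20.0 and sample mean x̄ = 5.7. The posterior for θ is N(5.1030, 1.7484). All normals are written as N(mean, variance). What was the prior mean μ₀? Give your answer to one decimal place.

μ₀ = 2.9

With known observation variance, the Normal–Normal posterior has precision τ_n = τ₀ + n/σ² and mean μ_n = (τ₀μ₀ + (n/σ²)x̄)/τ_n.
Here τ₀ = 1/8.2 = 0.121951 and τ_data = 9/20.0 = 0.450000, so τ_n = 0.571951.
Rearranging for μ₀: μ₀ = (μ_n·τ_n − τ_data·x̄)/τ₀ = (5.1030·0.571951 − 0.450000·5.7) / 0.121951 = 0.353666/0.121951 ≈ 2.9.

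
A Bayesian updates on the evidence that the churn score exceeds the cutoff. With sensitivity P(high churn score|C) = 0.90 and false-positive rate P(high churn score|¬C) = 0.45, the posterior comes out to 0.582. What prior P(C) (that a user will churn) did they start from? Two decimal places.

In odds form, posterior odds = prior odds × likelihood ratio, so prior odds = posterior odds ÷ LR.
Posterior odds = 0.582/(1−0.582) = 1.3923. LR = 0.90/0.45 = 2.0000.
Prior odds = 1.3923/2.0000 = 0.6962, so P(C) = 0.6962/(1+0.6962) ≈ 0.41.

P(C) = 0.41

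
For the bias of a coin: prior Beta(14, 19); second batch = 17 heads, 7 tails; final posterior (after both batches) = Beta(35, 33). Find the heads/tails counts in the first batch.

Sequential conjugate updates are equivalent to a single update on the pooled data, so total successes = posterior α − prior α and total failures = posterior β − prior β.
Total across both batches: 35−14=21 heads, 33−19=14 tails.
Subtract the second batch: 21−17=4 heads and 14−7=7 tails.

4 heads and 7 tails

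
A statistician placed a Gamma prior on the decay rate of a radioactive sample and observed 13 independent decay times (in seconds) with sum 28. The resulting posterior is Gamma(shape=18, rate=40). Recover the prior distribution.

For an exponential likelihood with a Gamma(α, β) prior on the rate, n observations with total T give posterior Gamma(α+n, β+T).
So α = 18 − 13 = 5 and β = 40 − 28 = 12.

Gamma(shape=5, rate=12)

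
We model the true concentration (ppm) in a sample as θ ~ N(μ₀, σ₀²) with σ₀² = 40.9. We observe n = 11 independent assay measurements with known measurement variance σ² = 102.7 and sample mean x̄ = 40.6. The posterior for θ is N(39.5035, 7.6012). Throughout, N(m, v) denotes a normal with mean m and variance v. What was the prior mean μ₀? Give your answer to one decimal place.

μ₀ = 34.7

With known observation variance, the Normal–Normal posterior has precision τ_n = τ₀ + n/σ² and mean μ_n = (τ₀μ₀ + (n/σ²)x̄)/τ_n.
Here τ₀ = 1/40.9 = 0.024450 and τ_data = 11/102.7 = 0.107108, so τ_n = 0.131558.
Rearranging for μ₀: μ₀ = (μ_n·τ_n − τ_data·x̄)/τ₀ = (39.5035·0.131558 − 0.107108·40.6) / 0.024450 = 0.848417/0.024450 ≈ 34.7.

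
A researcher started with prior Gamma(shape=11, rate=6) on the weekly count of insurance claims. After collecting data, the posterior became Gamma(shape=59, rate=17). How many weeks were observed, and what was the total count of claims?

A Gamma(α, β) prior (rate parametrization) on a Poisson rate with n observations summing to S gives posterior Gamma(α+S, β+n).
Matching: Σxᵢ = 59 − 11 = 48 and n = 17 − 6 = 11.

n = 11 weeks with total 48 claims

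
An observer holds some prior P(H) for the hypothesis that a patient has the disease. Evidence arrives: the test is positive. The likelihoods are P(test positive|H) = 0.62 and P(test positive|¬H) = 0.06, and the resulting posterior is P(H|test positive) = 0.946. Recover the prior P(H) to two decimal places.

P(H) = 0.63

In odds form, posterior odds = prior odds × likelihood ratio, so prior odds = posterior odds ÷ LR.
Posterior odds = 0.946/(1−0.946) = 17.5185. LR = 0.62/0.06 = 10.3333.
Prior odds = 17.5185/10.3333 = 1.6953, so P(H) = 1.6953/(1+1.6953) ≈ 0.63.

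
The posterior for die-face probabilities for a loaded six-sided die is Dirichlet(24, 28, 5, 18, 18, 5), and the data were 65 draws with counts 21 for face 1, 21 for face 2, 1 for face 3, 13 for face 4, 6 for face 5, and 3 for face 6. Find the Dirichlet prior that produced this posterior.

Dirichlet(3, 7, 4, 5, 12, 2)

For a Dirichlet(α) prior with multinomial counts c, the posterior is Dirichlet(α + c) componentwise.
Subtract each count from the matching posterior parameter: 24−21=3, 28−21=7, 5−1=4, 18−13=5, 18−6=12, 5−3=2.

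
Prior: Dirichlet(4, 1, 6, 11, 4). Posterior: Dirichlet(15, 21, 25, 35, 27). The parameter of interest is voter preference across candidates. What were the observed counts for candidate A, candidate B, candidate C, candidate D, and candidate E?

counts (11, 20, 19, 24, 23)

For a Dirichlet(α) prior with multinomial counts c, the posterior is Dirichlet(α + c) componentwise.
Counts are posterior − prior componentwise: 15−4=11, 21−1=20, 25−6=19, 35−11=24, 27−4=23.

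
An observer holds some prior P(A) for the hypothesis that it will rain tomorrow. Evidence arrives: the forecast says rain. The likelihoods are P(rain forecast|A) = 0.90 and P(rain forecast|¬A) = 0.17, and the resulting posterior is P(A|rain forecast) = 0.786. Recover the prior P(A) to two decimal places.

Bayes' rule in odds form gives O(A|E) = O(A)·[P(E|A)/P(E|¬A)], hence O(A) = O(A|E)/LR.
Posterior odds = 0.786/(1−0.786) = 3.6729. LR = 0.90/0.17 = 5.2941.
Prior odds = 3.6729/5.2941 = 0.6938, so P(A) = 0.6938/(1+0.6938) ≈ 0.41.

P(A) = 0.41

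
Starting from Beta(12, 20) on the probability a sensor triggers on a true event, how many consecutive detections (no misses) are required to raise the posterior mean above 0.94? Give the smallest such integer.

After k detections and 0 misses the posterior is Beta(12+k, 20), with mean (12+k)/(12+20+k).
Set (12+k)/(32+k) > 0.94 and solve: k > (0.94·32 − 12)/(1 − 0.94) = 301.333.
The smallest integer exceeding 301.333 is 302, and checking k=302: (314)/(334) = 0.9401 > 0.94.

k = 302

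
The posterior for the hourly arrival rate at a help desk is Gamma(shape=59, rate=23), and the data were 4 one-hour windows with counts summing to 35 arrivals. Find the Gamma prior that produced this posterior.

Gamma–Poisson conjugacy: posterior shape = α + Σxᵢ, posterior rate = β + n.
So α = 59 − 35 = 24 and β = 23 − 4 = 19.

Gamma(shape=24, rate=19)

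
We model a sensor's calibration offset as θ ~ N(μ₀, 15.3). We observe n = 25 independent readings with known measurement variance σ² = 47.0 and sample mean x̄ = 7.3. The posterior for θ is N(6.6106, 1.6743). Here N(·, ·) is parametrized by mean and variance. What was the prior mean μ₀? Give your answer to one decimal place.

With known observation variance, the Normal–Normal posterior has precision τ_n = τ₀ + n/σ² and mean μ_n = (τ₀μ₀ + (n/σ²)x̄)/τ_n.
Here τ₀ = 1/15.3 = 0.065359 and τ_data = 25/47.0 = 0.531915, so τ_n = 0.597274.
Rearranging for μ₀: μ₀ = (μ_n·τ_n − τ_data·x̄)/τ₀ = (6.6106·0.597274 − 0.531915·7.3) / 0.065359 = 0.065360/0.065359 ≈ 1.0.

μ₀ = 1.0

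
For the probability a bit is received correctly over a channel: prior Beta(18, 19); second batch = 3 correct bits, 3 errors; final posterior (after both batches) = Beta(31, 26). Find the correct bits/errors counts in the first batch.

10 correct bits and 4 errors

Sequential conjugate updates are equivalent to a single update on the pooled data, so total successes = posterior α − prior α and total failures = posterior β − prior β.
Total across both batches: 31−18=13 correct bits, 26−19=7 errors.
Subtract the second batch: 13−3=10 correct bits and 7−3=4 errors.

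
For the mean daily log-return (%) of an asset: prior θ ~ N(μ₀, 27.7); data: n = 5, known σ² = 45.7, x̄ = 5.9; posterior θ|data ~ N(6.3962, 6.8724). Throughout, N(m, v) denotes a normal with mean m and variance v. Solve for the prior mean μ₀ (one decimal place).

With known observation variance, the Normal–Normal posterior has precision τ_n = τ₀ + n/σ² and mean μ_n = (τ₀μ₀ + (n/σ²)x̄)/τ_n.
Here τ₀ = 1/27.7 = 0.036101 and τ_data = 5/45.7 = 0.109409, so τ_n = 0.145510.
Rearranging for μ₀: μ₀ = (μ_n·τ_n − τ_data·x̄)/τ₀ = (6.3962·0.145510 − 0.109409·5.9) / 0.036101 = 0.285198/0.036101 ≈ 7.9.

μ₀ = 7.9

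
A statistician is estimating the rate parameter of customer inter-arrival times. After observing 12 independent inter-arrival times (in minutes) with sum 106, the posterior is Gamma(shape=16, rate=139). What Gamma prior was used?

Gamma–exponential conjugacy: posterior shape = α + n, posterior rate = β + Σtᵢ.
So α = 16 − 12 = 4 and β = 139 − 106 = 33.

Gamma(shape=4, rate=33)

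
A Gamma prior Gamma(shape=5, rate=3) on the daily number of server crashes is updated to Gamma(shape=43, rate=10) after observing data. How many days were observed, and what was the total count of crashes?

n = 7 days with total 38 crashes

A Gamma(α, β) prior (rate parametrization) on a Poisson rate with n observations summing to S gives posterior Gamma(α+S, β+n).
Matching: Σxᵢ = 43 − 5 = 38 and n = 10 − 3 = 7.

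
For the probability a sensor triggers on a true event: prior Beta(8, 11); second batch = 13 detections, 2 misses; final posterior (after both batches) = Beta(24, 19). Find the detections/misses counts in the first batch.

Sequential conjugate updates are equivalent to a single update on the pooled data, so total successes = posterior α − prior α and total failures = posterior β − prior β.
Total across both batches: 24−8=16 detections, 19−11=8 misses.
Subtract the second batch: 16−13=3 detections and 8−2=6 misses.

3 detections and 6 misses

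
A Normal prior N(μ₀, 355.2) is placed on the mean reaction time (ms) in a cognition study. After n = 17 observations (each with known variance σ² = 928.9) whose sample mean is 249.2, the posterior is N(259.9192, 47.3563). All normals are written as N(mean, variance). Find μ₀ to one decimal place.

The posterior mean is a precision-weighted average: μ_n = (τ₀μ₀ + τ_data·x̄)/(τ₀+τ_data), with τ₀=1/σ₀² and τ_data=n/σ².
Here τ₀ = 1/355.2 = 0.002815 and τ_data = 17/928.9 = 0.018301, so τ_n = 0.021116.
Rearranging for μ₀: μ₀ = (μ_n·τ_n − τ_data·x̄)/τ₀ = (259.9192·0.021116 − 0.018301·249.2) / 0.002815 = 0.927845/0.002815 ≈ 329.6.

μ₀ = 329.6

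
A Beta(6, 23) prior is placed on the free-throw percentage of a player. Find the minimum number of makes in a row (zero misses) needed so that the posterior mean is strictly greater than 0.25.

k = 2

After k makes and 0 misses the posterior is Beta(6+k, 23), with mean (6+k)/(6+23+k).
Set (6+k)/(29+k) > 0.25 and solve: k > (0.25·29 − 6)/(1 − 0.25) = 1.667.
The smallest integer exceeding 1.667 is 2, and checking k=2: (8)/(31) = 0.2581 > 0.25.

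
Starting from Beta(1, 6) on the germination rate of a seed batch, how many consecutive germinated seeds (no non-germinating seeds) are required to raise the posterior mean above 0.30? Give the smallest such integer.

k = 2

After k germinated seeds and 0 non-germinating seeds the posterior is Beta(1+k, 6), with mean (1+k)/(1+6+k).
Set (1+k)/(7+k) > 0.30 and solve: k > (0.30·7 − 1)/(1 − 0.30) = 1.571.
The smallest integer exceeding 1.571 is 2, and checking k=2: (3)/(9) = 0.3333 > 0.30.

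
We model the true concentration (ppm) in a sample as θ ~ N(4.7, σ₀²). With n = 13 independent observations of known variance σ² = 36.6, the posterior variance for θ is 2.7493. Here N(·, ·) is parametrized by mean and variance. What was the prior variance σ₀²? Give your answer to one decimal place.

For the Normal–Normal model with known σ², precisions add: τ_n = τ₀ + n/σ².
So 1/σ₀² = 1/2.7493 − 13/36.6 = 0.363729 − 0.355191 = 0.008538.
Hence σ₀² = 1/0.008538 ≈ 117.1.

σ₀² = 117.1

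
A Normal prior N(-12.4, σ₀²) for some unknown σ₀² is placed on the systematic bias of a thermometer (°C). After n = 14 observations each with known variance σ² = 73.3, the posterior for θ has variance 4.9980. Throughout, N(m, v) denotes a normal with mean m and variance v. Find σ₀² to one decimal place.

For the Normal–Normal model with known σ², precisions add: τ_n = τ₀ + n/σ².
So 1/σ₀² = 1/4.9980 − 14/73.3 = 0.200080 − 0.190996 = 0.009084.
Hence σ₀² = 1/0.009084 ≈ 110.1.

σ₀² = 110.1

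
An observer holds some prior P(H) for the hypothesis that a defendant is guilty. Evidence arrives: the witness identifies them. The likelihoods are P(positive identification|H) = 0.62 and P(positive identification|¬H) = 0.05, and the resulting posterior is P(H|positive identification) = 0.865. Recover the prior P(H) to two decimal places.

In odds form, posterior odds = prior odds × likelihood ratio, so prior odds = posterior odds ÷ LR.
Posterior odds = 0.865/(1−0.865) = 6.4074. LR = 0.62/0.05 = 12.4000.
Prior odds = 6.4074/12.4000 = 0.5167, so P(H) = 0.5167/(1+0.5167) ≈ 0.34.

P(H) = 0.34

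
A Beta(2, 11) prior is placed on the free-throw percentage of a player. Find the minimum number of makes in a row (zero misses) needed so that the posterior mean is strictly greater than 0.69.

k = 23

After k makes and 0 misses the posterior is Beta(2+k, 11), with mean (2+k)/(2+11+k).
Set (2+k)/(13+k) > 0.69 and solve: k > (0.69·13 − 2)/(1 − 0.69) = 22.484.
The smallest integer exceeding 22.484 is 23.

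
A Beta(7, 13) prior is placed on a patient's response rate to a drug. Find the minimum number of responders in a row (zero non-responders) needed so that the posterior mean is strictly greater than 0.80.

k = 46

After k responders and 0 non-responders the posterior is Beta(7+k, 13), with mean (7+k)/(7+13+k).
Set (7+k)/(20+k) > 0.80 and solve: k > (0.80·20 − 7)/(1 − 0.80) = 45.000.
The smallest integer exceeding 45.000 is 46.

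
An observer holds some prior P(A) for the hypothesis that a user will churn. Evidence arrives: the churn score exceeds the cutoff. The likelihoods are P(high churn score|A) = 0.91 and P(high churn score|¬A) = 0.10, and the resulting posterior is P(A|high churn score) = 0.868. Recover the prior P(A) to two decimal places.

P(A) = 0.42

In odds form, posterior odds = prior odds × likelihood ratio, so prior odds = posterior odds ÷ LR.
Posterior odds = 0.868/(1−0.868) = 6.5758. LR = 0.91/0.10 = 9.1000.
Prior odds = 6.5758/9.1000 = 0.7226, so P(A) = 0.7226/(1+0.7226) ≈ 0.42.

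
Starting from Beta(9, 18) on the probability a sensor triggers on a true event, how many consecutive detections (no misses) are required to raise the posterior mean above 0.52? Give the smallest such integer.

k = 11

After k detections and 0 misses the posterior is Beta(9+k, 18), with mean (9+k)/(9+18+k).
Set (9+k)/(27+k) > 0.52 and solve: k > (0.52·27 − 9)/(1 − 0.52) = 10.500.
The smallest integer exceeding 10.500 is 11.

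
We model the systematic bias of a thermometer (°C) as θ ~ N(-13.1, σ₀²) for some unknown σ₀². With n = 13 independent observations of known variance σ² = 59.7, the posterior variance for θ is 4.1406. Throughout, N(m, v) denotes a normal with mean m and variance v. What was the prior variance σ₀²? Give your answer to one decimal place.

σ₀² = 42.1

Posterior precision equals prior precision plus data precision: 1/σ_n² = 1/σ₀² + n/σ².
So 1/σ₀² = 1/4.1406 − 13/59.7 = 0.241511 − 0.217755 = 0.023756.
Hence σ₀² = 1/0.023756 ≈ 42.1.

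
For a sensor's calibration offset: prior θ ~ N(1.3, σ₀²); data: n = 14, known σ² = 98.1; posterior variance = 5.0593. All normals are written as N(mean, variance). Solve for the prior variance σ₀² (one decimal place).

σ₀² = 18.2

For the Normal–Normal model with known σ², precisions add: τ_n = τ₀ + n/σ².
So 1/σ₀² = 1/5.0593 − 14/98.1 = 0.197656 − 0.142712 = 0.054944.
Hence σ₀² = 1/0.054944 ≈ 18.2.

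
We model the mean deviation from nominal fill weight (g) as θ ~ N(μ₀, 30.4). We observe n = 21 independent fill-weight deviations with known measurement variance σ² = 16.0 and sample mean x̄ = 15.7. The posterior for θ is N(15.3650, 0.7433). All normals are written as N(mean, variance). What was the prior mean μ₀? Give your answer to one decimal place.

The posterior mean is a precision-weighted average: μ_n = (τ₀μ₀ + τ_data·x̄)/(τ₀+τ_data), with τ₀=1/σ₀² and τ_data=n/σ².
Here τ₀ = 1/30.4 = 0.032895 and τ_data = 21/16.0 = 1.312500, so τ_n = 1.345395.
Rearranging for μ₀: μ₀ = (μ_n·τ_n − τ_data·x̄)/τ₀ = (15.3650·1.345395 − 1.312500·15.7) / 0.032895 = 0.065744/0.032895 ≈ 2.0.

μ₀ = 2.0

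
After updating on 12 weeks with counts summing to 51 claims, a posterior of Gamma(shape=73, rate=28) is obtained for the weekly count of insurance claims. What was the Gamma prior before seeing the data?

Gamma(shape=22, rate=16)

A Gamma(α, β) prior (rate parametrization) on a Poisson rate with n observations summing to S gives posterior Gamma(α+S, β+n).
So α = 73 − 51 = 22 and β = 28 − 12 = 16.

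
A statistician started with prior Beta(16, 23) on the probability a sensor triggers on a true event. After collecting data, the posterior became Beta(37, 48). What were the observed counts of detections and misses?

A Beta(α, β) prior with s successes and f failures in binomial data gives a Beta(α+s, β+f) posterior.
Match parameters: s=37−16=21, f=48−23=25.

21 detections and 25 misses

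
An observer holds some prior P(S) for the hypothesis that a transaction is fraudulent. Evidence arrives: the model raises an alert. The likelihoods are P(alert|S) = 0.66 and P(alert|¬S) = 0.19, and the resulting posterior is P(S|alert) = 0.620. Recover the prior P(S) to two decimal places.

P(S) = 0.32

In odds form, posterior odds = prior odds × likelihood ratio, so prior odds = posterior odds ÷ LR.
Posterior odds = 0.620/(1−0.620) = 1.6316. LR = 0.66/0.19 = 3.4737.
Prior odds = 1.6316/3.4737 = 0.4697, so P(S) = 0.4697/(1+0.4697) ≈ 0.32.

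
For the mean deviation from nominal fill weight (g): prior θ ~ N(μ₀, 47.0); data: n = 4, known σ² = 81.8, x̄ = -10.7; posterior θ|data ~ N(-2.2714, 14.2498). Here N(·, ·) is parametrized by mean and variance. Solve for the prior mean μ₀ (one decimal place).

The posterior mean is a precision-weighted average: μ_n = (τ₀μ₀ + τ_data·x̄)/(τ₀+τ_data), with τ₀=1/σ₀² and τ_data=n/σ².
Here τ₀ = 1/47.0 = 0.021277 and τ_data = 4/81.8 = 0.048900, so τ_n = 0.070177.
Rearranging for μ₀: μ₀ = (μ_n·τ_n − τ_data·x̄)/τ₀ = (-2.2714·0.070177 − 0.048900·-10.7) / 0.021277 = 0.363830/0.021277 ≈ 17.1.

μ₀ = 17.1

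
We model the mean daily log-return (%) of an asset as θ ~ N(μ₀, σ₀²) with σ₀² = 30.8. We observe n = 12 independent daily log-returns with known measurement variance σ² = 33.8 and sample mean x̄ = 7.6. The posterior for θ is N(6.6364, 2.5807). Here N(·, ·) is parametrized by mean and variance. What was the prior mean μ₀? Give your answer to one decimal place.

With known observation variance, the Normal–Normal posterior has precision τ_n = τ₀ + n/σ² and mean μ_n = (τ₀μ₀ + (n/σ²)x̄)/τ_n.
Here τ₀ = 1/30.8 = 0.032468 and τ_data = 12/33.8 = 0.355030, so τ_n = 0.387498.
Rearranging for μ₀: μ₀ = (μ_n·τ_n − τ_data·x̄)/τ₀ = (6.6364·0.387498 − 0.355030·7.6) / 0.032468 = -0.126636/0.032468 ≈ -3.9.

μ₀ = -3.9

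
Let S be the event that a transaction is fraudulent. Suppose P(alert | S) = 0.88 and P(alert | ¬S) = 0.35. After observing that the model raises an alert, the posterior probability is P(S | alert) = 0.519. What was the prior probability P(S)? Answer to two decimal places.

P(S) = 0.30

Bayes' rule in odds form gives O(S|E) = O(S)·[P(E|S)/P(E|¬S)], hence O(S) = O(S|E)/LR.
Posterior odds = 0.519/(1−0.519) = 1.0790. LR = 0.88/0.35 = 2.5143.
Prior odds = 1.0790/2.5143 = 0.4291, so P(S) = 0.4291/(1+0.4291) ≈ 0.30.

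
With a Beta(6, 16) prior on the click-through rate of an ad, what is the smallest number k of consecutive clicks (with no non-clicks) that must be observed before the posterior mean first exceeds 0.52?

After k clicks and 0 non-clicks the posterior is Beta(6+k, 16), with mean (6+k)/(6+16+k).
Set (6+k)/(22+k) > 0.52 and solve: k > (0.52·22 − 6)/(1 − 0.52) = 11.333.
The smallest integer exceeding 11.333 is 12, and checking k=12: (18)/(34) = 0.5294 > 0.52.

k = 12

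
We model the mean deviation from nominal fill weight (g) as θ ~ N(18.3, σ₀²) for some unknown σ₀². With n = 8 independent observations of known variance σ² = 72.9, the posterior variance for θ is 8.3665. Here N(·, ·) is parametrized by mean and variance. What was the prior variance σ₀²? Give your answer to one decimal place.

σ₀² = 102.2

Posterior precision equals prior precision plus data precision: 1/σ_n² = 1/σ₀² + n/σ².
So 1/σ₀² = 1/8.3665 − 8/72.9 = 0.119524 − 0.109739 = 0.009785.
Hence σ₀² = 1/0.009785 ≈ 102.2.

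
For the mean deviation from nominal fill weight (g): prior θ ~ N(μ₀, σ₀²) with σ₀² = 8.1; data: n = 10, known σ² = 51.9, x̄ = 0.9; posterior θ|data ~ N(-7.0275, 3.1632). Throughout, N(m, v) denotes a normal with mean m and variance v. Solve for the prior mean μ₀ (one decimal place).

With known observation variance, the Normal–Normal posterior has precision τ_n = τ₀ + n/σ² and mean μ_n = (τ₀μ₀ + (n/σ²)x̄)/τ_n.
Here τ₀ = 1/8.1 = 0.123457 and τ_data = 10/51.9 = 0.192678, so τ_n = 0.316135.
Rearranging for μ₀: μ₀ = (μ_n·τ_n − τ_data·x̄)/τ₀ = (-7.0275·0.316135 − 0.192678·0.9) / 0.123457 = -2.395049/0.123457 ≈ -19.4.

μ₀ = -19.4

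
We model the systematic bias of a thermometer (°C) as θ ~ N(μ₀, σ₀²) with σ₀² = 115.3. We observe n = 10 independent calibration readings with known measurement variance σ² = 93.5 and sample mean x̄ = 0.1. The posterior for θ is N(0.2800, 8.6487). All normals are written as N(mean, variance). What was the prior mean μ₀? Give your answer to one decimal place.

μ₀ = 2.5

The posterior mean is a precision-weighted average: μ_n = (τ₀μ₀ + τ_data·x̄)/(τ₀+τ_data), with τ₀=1/σ₀² and τ_data=n/σ².
Here τ₀ = 1/115.3 = 0.008673 and τ_data = 10/93.5 = 0.106952, so τ_n = 0.115625.
Rearranging for μ₀: μ₀ = (μ_n·τ_n − τ_data·x̄)/τ₀ = (0.2800·0.115625 − 0.106952·0.1) / 0.008673 = 0.021680/0.008673 ≈ 2.5.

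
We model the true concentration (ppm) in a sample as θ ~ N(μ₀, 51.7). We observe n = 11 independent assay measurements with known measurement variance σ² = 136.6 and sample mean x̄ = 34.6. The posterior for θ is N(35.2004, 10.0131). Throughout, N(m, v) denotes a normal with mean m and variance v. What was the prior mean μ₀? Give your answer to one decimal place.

The posterior mean is a precision-weighted average: μ_n = (τ₀μ₀ + τ_data·x̄)/(τ₀+τ_data), with τ₀=1/σ₀² and τ_data=n/σ².
Here τ₀ = 1/51.7 = 0.019342 and τ_data = 11/136.6 = 0.080527, so τ_n = 0.099869.
Rearranging for μ₀: μ₀ = (μ_n·τ_n − τ_data·x̄)/τ₀ = (35.2004·0.099869 − 0.080527·34.6) / 0.019342 = 0.729195/0.019342 ≈ 37.7.

μ₀ = 37.7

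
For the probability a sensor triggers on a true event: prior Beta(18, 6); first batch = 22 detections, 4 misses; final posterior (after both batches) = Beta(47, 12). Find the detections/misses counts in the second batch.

Sequential conjugate updates are equivalent to a single update on the pooled data, so total successes = posterior α − prior α and total failures = posterior β − prior β.
Total across both batches: 47−18=29 detections, 12−6=6 misses.
Subtract the first batch: 29−22=7 detections and 6−4=2 misses.

7 detections and 2 misses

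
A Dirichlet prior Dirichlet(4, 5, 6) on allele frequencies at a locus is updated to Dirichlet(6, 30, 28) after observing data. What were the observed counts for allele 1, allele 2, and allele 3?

For a Dirichlet(α) prior with multinomial counts c, the posterior is Dirichlet(α + c) componentwise.
Counts are posterior − prior componentwise: 6−4=2, 30−5=25, 28−6=22.

counts (2, 25, 22)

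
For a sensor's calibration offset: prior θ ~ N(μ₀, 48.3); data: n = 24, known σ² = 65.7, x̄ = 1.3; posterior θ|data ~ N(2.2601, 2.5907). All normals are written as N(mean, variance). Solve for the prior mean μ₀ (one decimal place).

μ₀ = 19.2

With known observation variance, the Normal–Normal posterior has precision τ_n = τ₀ + n/σ² and mean μ_n = (τ₀μ₀ + (n/σ²)x̄)/τ_n.
Here τ₀ = 1/48.3 = 0.020704 and τ_data = 24/65.7 = 0.365297, so τ_n = 0.386001.
Rearranging for μ₀: μ₀ = (μ_n·τ_n − τ_data·x̄)/τ₀ = (2.2601·0.386001 − 0.365297·1.3) / 0.020704 = 0.397515/0.020704 ≈ 19.2.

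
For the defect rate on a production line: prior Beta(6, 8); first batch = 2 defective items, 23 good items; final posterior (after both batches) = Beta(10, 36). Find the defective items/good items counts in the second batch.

Because Beta–binomial updating is additive in the counts, the combined data contributed (α_post−α_prior, β_post−β_prior) successes and failures.
Total across both batches: 10−6=4 defective items, 36−8=28 good items.
Subtract the first batch: 4−2=2 defective items and 28−23=5 good items.

2 defective items and 5 good items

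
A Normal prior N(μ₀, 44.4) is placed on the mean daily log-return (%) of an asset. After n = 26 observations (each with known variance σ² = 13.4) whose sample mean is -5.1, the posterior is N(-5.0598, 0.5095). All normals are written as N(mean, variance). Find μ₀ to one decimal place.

μ₀ = -1.6

The posterior mean is a precision-weighted average: μ_n = (τ₀μ₀ + τ_data·x̄)/(τ₀+τ_data), with τ₀=1/σ₀² and τ_data=n/σ².
Here τ₀ = 1/44.4 = 0.022523 and τ_data = 26/13.4 = 1.940299, so τ_n = 1.962822.
Rearranging for μ₀: μ₀ = (μ_n·τ_n − τ_data·x̄)/τ₀ = (-5.0598·1.962822 − 1.940299·-5.1) / 0.022523 = -0.035962/0.022523 ≈ -1.6.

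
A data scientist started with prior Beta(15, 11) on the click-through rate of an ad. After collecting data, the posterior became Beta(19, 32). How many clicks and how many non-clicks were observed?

4 clicks and 21 non-clicks

Under Beta–binomial conjugacy the posterior parameters are (a+s, b+f).
Match parameters: s=19−15=4, f=32−11=21.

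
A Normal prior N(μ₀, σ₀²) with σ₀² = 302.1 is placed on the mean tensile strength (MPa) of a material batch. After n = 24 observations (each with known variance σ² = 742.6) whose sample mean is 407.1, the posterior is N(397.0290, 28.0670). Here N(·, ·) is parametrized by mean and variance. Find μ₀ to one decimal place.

μ₀ = 298.7

With known observation variance, the Normal–Normal posterior has precision τ_n = τ₀ + n/σ² and mean μ_n = (τ₀μ₀ + (n/σ²)x̄)/τ_n.
Here τ₀ = 1/302.1 = 0.003310 and τ_data = 24/742.6 = 0.032319, so τ_n = 0.035629.
Rearranging for μ₀: μ₀ = (μ_n·τ_n − τ_data·x̄)/τ₀ = (397.0290·0.035629 − 0.032319·407.1) / 0.003310 = 0.988681/0.003310 ≈ 298.7.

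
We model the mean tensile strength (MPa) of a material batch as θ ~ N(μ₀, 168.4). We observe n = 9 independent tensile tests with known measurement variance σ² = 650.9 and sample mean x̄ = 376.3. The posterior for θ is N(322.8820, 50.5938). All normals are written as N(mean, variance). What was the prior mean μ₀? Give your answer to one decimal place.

The posterior mean is a precision-weighted average: μ_n = (τ₀μ₀ + τ_data·x̄)/(τ₀+τ_data), with τ₀=1/σ₀² and τ_data=n/σ².
Here τ₀ = 1/168.4 = 0.005938 and τ_data = 9/650.9 = 0.013827, so τ_n = 0.019765.
Rearranging for μ₀: μ₀ = (μ_n·τ_n − τ_data·x̄)/τ₀ = (322.8820·0.019765 − 0.013827·376.3) / 0.005938 = 1.178663/0.005938 ≈ 198.5.

μ₀ = 198.5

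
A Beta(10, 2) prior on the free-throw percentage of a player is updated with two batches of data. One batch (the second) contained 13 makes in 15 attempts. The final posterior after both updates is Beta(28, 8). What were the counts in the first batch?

5 makes and 4 misses

Sequential conjugate updates are equivalent to a single update on the pooled data, so total successes = posterior α − prior α and total failures = posterior β − prior β.
Total across both batches: 28−10=18 makes, 8−2=6 misses.
Subtract the second batch: 18−13=5 makes and 6−2=4 misses.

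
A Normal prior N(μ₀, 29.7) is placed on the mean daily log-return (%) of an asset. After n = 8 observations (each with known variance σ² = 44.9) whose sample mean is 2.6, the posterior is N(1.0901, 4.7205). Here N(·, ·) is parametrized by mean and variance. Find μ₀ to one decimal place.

The posterior mean is a precision-weighted average: μ_n = (τ₀μ₀ + τ_data·x̄)/(τ₀+τ_data), with τ₀=1/σ₀² and τ_data=n/σ².
Here τ₀ = 1/29.7 = 0.033670 and τ_data = 8/44.9 = 0.178174, so τ_n = 0.211844.
Rearranging for μ₀: μ₀ = (μ_n·τ_n − τ_data·x̄)/τ₀ = (1.0901·0.211844 − 0.178174·2.6) / 0.033670 = -0.232321/0.033670 ≈ -6.9.

μ₀ = -6.9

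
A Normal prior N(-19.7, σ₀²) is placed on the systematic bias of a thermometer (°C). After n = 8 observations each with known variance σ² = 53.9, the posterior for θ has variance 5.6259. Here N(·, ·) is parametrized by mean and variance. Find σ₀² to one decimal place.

Posterior precision equals prior precision plus data precision: 1/σ_n² = 1/σ₀² + n/σ².
So 1/σ₀² = 1/5.6259 − 8/53.9 = 0.177749 − 0.148423 = 0.029326.
Hence σ₀² = 1/0.029326 ≈ 34.1.

σ₀² = 34.1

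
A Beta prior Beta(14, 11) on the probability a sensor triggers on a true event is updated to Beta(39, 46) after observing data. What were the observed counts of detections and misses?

25 detections and 35 misses

A Beta(α, β) prior with s successes and f failures in binomial data gives a Beta(α+s, β+f) posterior.
Match parameters: s=39−14=25, f=46−11=35.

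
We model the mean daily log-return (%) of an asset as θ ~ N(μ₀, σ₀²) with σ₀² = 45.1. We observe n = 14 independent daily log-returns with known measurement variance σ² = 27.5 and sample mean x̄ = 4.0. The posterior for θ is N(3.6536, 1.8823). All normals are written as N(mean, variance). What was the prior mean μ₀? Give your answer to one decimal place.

μ₀ = -4.3

The posterior mean is a precision-weighted average: μ_n = (τ₀μ₀ + τ_data·x̄)/(τ₀+τ_data), with τ₀=1/σ₀² and τ_data=n/σ².
Here τ₀ = 1/45.1 = 0.022173 and τ_data = 14/27.5 = 0.509091, so τ_n = 0.531264.
Rearranging for μ₀: μ₀ = (μ_n·τ_n − τ_data·x̄)/τ₀ = (3.6536·0.531264 − 0.509091·4.0) / 0.022173 = -0.095338/0.022173 ≈ -4.3.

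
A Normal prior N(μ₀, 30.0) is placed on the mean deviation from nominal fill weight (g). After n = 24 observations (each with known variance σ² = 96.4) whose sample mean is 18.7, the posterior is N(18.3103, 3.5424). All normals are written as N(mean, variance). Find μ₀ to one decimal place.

μ₀ = 15.4

With known observation variance, the Normal–Normal posterior has precision τ_n = τ₀ + n/σ² and mean μ_n = (τ₀μ₀ + (n/σ²)x̄)/τ_n.
Here τ₀ = 1/30.0 = 0.033333 and τ_data = 24/96.4 = 0.248963, so τ_n = 0.282296.
Rearranging for μ₀: μ₀ = (μ_n·τ_n − τ_data·x̄)/τ₀ = (18.3103·0.282296 − 0.248963·18.7) / 0.033333 = 0.513316/0.033333 ≈ 15.4.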